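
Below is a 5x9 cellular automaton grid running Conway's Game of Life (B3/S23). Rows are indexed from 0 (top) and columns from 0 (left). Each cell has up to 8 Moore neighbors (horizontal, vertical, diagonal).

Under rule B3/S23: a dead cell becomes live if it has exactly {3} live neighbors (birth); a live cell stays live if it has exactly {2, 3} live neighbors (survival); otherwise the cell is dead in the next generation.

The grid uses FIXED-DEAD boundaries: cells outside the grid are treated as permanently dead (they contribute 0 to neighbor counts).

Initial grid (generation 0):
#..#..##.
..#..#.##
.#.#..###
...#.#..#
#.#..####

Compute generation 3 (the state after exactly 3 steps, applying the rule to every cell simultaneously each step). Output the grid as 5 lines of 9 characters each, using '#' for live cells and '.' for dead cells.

Simulating step by step:
Generation 0 (given above): 22 live cells
Generation 1: 18 live cells
......###
.#####...
...#.#...
.#.#.#...
....#####
Generation 2: 20 live cells
..######.
..##.#.#.
.#...##..
..##...#.
....####.
Generation 3: 16 live cells
(generation 3 grid is the final answer)

Answer: ..#..#.#.
.#.....#.
.#...#.#.
..##...#.
...#####.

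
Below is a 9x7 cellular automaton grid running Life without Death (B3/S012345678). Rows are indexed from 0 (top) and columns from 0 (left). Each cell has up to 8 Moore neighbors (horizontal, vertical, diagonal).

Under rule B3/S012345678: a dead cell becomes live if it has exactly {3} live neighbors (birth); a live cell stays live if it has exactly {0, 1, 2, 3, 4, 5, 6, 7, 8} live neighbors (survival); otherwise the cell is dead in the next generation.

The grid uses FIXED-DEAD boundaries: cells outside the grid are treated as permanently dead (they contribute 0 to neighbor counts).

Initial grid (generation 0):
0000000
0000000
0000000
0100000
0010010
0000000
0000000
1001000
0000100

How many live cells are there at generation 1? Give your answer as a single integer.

Simulating step by step:
Generation 0 (given above): 6 live cells
Generation 1: 6 live cells
0000000
0000000
0000000
0100000
0010010
0000000
0000000
1001000
0000100
Population at generation 1: 6

Answer: 6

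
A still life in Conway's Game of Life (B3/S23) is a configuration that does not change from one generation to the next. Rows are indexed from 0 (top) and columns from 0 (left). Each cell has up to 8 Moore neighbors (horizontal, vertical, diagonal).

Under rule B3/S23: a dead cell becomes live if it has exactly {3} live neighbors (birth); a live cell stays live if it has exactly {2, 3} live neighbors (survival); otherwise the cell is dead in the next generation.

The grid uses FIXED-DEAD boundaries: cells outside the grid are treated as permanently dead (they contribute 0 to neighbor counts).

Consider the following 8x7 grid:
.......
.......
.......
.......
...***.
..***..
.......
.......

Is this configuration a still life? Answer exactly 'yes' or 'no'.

Answer: no

Derivation:
Compute generation 1 and compare to generation 0 (given above):
Generation 1:
.......
.......
.......
....*..
..*..*.
..*..*.
...*...
.......
Cell (3,4) differs: gen0=0 vs gen1=1 -> NOT a still life.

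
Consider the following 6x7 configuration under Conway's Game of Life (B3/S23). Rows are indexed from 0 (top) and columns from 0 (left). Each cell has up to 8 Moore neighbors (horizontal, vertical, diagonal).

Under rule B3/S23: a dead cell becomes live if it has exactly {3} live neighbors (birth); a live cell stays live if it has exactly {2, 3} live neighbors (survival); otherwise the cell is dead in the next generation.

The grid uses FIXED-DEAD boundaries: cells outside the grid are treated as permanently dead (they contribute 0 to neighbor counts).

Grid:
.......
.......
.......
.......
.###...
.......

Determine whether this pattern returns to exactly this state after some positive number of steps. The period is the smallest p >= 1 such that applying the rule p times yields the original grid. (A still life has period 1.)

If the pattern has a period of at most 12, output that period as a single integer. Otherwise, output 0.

Answer: 2

Derivation:
Simulating and comparing each generation to the original:
Gen 0 (original, given above): 3 live cells
Gen 1: 3 live cells, differs from original
Gen 2: 3 live cells, MATCHES original -> period = 2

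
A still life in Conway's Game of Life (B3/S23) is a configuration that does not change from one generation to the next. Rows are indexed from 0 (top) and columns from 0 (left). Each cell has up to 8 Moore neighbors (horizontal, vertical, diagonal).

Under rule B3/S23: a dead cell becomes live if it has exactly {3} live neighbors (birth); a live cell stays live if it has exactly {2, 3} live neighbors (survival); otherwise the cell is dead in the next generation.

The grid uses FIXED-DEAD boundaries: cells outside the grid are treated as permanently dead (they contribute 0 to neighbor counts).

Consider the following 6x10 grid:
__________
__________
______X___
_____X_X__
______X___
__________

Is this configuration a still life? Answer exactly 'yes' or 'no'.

Answer: yes

Derivation:
Compute generation 1 and compare to generation 0 (given above):
Generation 1:
__________
__________
______X___
_____X_X__
______X___
__________
The grids are IDENTICAL -> still life.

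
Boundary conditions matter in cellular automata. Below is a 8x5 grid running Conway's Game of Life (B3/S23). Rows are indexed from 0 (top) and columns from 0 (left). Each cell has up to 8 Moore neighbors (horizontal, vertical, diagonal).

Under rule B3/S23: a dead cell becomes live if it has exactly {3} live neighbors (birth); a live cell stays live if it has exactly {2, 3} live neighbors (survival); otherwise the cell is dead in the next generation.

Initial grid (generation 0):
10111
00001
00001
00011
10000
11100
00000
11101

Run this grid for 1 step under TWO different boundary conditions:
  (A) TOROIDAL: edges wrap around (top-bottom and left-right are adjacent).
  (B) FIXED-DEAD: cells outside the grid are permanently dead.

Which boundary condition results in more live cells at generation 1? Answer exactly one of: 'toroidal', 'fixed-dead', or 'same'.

Answer: toroidal

Derivation:
Under TOROIDAL boundary, generation 1:
00100
00000
10001
10011
10110
11000
00011
00100
Population = 14

Under FIXED-DEAD boundary, generation 1:
00011
00001
00001
00011
10110
11000
00010
01000
Population = 13

Comparison: toroidal=14, fixed-dead=13 -> toroidal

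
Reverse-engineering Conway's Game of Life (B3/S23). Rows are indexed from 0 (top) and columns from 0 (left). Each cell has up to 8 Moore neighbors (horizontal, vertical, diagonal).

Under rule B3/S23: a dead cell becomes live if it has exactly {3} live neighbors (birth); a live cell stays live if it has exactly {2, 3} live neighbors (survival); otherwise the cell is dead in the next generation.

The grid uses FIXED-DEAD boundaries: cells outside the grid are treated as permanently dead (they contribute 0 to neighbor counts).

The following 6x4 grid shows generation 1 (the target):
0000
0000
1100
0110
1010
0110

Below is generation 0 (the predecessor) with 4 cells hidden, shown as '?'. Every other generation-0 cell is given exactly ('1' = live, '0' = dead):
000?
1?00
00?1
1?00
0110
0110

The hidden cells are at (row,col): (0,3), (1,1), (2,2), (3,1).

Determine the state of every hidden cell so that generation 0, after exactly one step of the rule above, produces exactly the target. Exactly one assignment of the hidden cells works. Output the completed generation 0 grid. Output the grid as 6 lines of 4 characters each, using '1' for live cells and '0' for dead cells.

Hidden generation-0 cells (in order): (0,3), (1,1), (2,2), (3,1).
A hidden cell only influences target cells in its own 3x3 neighborhood. Try each of the 2^4 = 16 assignments, step the completed generation 0 forward once under B3/S23, and compare with the target:
  (0,3)=0 (1,1)=0 (2,2)=0 (3,1)=0 -> step gives (2,0)='0' but target has '1' -> reject
  (0,3)=0 (1,1)=0 (2,2)=0 (3,1)=1 -> step gives (3,0)='1' but target has '0' -> reject
  (0,3)=0 (1,1)=0 (2,2)=1 (3,1)=0 -> step gives (2,0)='0' but target has '1' -> reject
  (0,3)=0 (1,1)=0 (2,2)=1 (3,1)=1 -> step gives (2,1)='0' but target has '1' -> reject
  (0,3)=0 (1,1)=1 (2,2)=0 (3,1)=0 -> step reproduces the target at every cell -> ACCEPT
  (0,3)=0 (1,1)=1 (2,2)=0 (3,1)=1 -> step gives (2,0)='0' but target has '1' -> reject
  (0,3)=0 (1,1)=1 (2,2)=1 (3,1)=0 -> step gives (1,1)='1' but target has '0' -> reject
  (0,3)=0 (1,1)=1 (2,2)=1 (3,1)=1 -> step gives (1,1)='1' but target has '0' -> reject
  (0,3)=1 (1,1)=0 (2,2)=0 (3,1)=0 -> step gives (2,0)='0' but target has '1' -> reject
  (0,3)=1 (1,1)=0 (2,2)=0 (3,1)=1 -> step gives (3,0)='1' but target has '0' -> reject
  (0,3)=1 (1,1)=0 (2,2)=1 (3,1)=0 -> step gives (1,2)='1' but target has '0' -> reject
  (0,3)=1 (1,1)=0 (2,2)=1 (3,1)=1 -> step gives (1,2)='1' but target has '0' -> reject
  (0,3)=1 (1,1)=1 (2,2)=0 (3,1)=0 -> step gives (1,2)='1' but target has '0' -> reject
  (0,3)=1 (1,1)=1 (2,2)=0 (3,1)=1 -> step gives (1,2)='1' but target has '0' -> reject
  (0,3)=1 (1,1)=1 (2,2)=1 (3,1)=0 -> step gives (1,1)='1' but target has '0' -> reject
  (0,3)=1 (1,1)=1 (2,2)=1 (3,1)=1 -> step gives (1,1)='1' but target has '0' -> reject
Unique solution: (0,3)=dead, (1,1)=live, (2,2)=dead, (3,1)=dead.
Check: live-neighbor counts of every cell in the completed generation 0:
2210
1121
3320
1332
3432
2332
Applying B3/S23 to generation 0 with these counts gives:
0000
0000
1100
0110
1010
0110
which matches the target exactly.

Answer: 0000
1100
0001
1000
0110
0110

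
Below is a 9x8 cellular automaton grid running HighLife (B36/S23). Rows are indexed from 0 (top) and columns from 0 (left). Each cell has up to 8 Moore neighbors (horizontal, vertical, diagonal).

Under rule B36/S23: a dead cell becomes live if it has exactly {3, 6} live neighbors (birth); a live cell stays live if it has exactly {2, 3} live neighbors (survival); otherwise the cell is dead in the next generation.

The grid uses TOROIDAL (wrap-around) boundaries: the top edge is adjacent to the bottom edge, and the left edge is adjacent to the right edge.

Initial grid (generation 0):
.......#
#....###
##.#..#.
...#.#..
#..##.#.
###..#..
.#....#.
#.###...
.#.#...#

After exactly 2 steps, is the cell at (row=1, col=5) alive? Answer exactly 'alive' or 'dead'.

Answer: dead

Derivation:
Simulating step by step:
Generation 0 (given above): 28 live cells
Generation 1: 31 live cells
........
.#...#..
###.....
##.#.##.
#..#..##
#.#####.
....##.#
#..##..#
.#.##..#
Generation 2: 30 live cells
#.#.#...
###.....
....####
...#####
....##..
###....#
.###....
..#....#
..###..#

Cell (1,5) at generation 2: 0 -> dead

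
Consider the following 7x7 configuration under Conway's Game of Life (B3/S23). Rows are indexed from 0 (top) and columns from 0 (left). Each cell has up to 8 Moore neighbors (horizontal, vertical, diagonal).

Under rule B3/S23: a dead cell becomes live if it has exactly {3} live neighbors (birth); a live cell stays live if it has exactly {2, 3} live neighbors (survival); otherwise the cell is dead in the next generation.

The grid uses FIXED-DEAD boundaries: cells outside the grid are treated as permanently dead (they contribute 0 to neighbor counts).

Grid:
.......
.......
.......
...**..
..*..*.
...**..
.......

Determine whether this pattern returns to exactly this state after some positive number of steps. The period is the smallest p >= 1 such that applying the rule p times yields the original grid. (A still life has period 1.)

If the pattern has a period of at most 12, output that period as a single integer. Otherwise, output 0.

Answer: 1

Derivation:
Simulating and comparing each generation to the original:
Gen 0 (original, given above): 6 live cells
Gen 1: 6 live cells, MATCHES original -> period = 1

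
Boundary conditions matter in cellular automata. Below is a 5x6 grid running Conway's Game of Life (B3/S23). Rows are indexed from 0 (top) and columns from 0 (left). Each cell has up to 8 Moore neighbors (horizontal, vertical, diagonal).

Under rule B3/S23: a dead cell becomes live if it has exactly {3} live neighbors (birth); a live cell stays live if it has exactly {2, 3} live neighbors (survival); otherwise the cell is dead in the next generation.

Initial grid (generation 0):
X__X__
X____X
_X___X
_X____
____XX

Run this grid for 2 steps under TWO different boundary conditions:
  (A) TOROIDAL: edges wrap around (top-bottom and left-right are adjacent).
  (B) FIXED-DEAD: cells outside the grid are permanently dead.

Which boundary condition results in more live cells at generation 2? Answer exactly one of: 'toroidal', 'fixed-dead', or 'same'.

Answer: same

Derivation:
Under TOROIDAL boundary, generation 2:
_X____
_X__XX
______
______
X___X_
Population = 6

Under FIXED-DEAD boundary, generation 2:
______
XX____
XX__XX
______
______
Population = 6

Comparison: toroidal=6, fixed-dead=6 -> same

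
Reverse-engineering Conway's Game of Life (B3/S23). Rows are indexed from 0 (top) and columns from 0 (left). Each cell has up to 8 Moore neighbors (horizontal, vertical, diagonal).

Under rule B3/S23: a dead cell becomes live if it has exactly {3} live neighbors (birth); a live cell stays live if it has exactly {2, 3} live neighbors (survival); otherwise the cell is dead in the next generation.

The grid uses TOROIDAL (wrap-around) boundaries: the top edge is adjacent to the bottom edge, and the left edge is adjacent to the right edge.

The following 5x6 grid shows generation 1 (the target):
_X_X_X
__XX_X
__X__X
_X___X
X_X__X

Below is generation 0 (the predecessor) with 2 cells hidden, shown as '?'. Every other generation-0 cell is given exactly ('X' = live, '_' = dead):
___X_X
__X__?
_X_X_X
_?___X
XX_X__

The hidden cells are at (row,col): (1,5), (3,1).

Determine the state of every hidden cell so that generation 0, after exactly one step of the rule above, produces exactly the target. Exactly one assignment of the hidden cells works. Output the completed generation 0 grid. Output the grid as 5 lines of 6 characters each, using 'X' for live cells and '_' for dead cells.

Hidden generation-0 cells (in order): (1,5), (3,1).
A hidden cell only influences target cells in its own 3x3 neighborhood. Try each of the 2^2 = 4 assignments, step the completed generation 0 forward once under B3/S23, and compare with the target:
  (1,5)=_ (3,1)=_ -> step gives (0,0)='X' but target has '_' -> reject
  (1,5)=_ (3,1)=X -> step gives (0,0)='X' but target has '_' -> reject
  (1,5)=X (3,1)=_ -> step reproduces the target at every cell -> ACCEPT
  (1,5)=X (3,1)=X -> step gives (2,1)='X' but target has '_' -> reject
Unique solution: (1,5)=live, (3,1)=dead.
Check: live-neighbor counts of every cell in the completed generation 0:
434242
423352
413142
534242
313143
Applying B3/S23 to generation 0 with these counts gives:
_X_X_X
__XX_X
__X__X
_X___X
X_X__X
which matches the target exactly.

Answer: ___X_X
__X__X
_X_X_X
_____X
XX_X__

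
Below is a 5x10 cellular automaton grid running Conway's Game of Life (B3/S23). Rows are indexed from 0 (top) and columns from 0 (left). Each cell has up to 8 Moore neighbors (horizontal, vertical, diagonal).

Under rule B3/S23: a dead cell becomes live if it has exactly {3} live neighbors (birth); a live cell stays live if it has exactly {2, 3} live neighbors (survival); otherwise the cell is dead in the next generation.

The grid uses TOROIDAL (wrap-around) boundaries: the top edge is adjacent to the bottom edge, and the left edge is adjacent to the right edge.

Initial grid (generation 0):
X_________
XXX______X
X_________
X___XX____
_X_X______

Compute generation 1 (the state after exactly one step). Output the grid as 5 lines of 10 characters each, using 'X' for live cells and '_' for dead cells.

Simulating step by step:
Generation 0 (given above): 11 live cells
Generation 1: 8 live cells
(generation 1 grid is the final answer)

Answer: _________X
_________X
__________
XX__X_____
XX__X_____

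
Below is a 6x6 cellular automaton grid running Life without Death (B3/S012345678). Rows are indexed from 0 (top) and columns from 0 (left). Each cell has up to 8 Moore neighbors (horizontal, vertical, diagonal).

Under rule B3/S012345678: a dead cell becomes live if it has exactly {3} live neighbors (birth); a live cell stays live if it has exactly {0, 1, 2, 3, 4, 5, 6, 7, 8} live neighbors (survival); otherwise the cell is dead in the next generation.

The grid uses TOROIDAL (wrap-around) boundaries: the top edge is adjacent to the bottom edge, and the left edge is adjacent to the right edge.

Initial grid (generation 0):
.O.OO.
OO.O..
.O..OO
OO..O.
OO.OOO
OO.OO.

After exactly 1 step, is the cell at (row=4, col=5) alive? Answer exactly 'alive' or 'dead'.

Simulating step by step:
Generation 0 (given above): 21 live cells
Generation 1: 22 live cells
.O.OO.
OO.O..
.O.OOO
OO..O.
OO.OOO
OO.OO.

Cell (4,5) at generation 1: 1 -> alive

Answer: alive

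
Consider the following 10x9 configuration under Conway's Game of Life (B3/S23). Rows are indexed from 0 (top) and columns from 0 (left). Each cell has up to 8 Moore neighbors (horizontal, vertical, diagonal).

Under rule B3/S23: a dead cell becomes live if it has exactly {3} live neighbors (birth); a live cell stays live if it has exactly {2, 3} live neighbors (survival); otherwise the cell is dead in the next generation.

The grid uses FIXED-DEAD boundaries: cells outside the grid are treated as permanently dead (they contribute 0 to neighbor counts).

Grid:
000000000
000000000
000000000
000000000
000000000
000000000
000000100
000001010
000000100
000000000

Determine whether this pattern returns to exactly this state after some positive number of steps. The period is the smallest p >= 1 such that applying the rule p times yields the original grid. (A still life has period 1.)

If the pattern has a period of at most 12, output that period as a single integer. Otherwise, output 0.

Answer: 1

Derivation:
Simulating and comparing each generation to the original:
Gen 0 (original, given above): 4 live cells
Gen 1: 4 live cells, MATCHES original -> period = 1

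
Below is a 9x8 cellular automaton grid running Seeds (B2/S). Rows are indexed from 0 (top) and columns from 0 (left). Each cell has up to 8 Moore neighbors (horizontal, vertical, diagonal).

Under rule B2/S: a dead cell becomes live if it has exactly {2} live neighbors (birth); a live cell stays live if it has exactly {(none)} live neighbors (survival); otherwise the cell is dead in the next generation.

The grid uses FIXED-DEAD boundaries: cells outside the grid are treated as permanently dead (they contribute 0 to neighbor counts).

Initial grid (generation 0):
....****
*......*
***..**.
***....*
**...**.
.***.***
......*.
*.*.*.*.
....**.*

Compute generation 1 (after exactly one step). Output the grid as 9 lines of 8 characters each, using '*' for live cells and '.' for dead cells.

Answer: ........
..**....
...*....
...**...
........
........
*.......
.*......
.*......

Derivation:
Simulating step by step:
Generation 0 (given above): 33 live cells
Generation 1: 8 live cells
(generation 1 grid is the final answer)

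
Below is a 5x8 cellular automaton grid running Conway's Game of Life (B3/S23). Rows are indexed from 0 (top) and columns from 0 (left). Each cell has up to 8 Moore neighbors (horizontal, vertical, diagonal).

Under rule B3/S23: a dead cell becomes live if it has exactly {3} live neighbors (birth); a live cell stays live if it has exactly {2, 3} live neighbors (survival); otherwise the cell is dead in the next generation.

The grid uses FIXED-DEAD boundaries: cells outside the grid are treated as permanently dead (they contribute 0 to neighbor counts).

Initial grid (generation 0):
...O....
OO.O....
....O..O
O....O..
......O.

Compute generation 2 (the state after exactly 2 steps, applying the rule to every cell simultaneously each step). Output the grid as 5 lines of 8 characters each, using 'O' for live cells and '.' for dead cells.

Simulating step by step:
Generation 0 (given above): 9 live cells
Generation 1: 9 live cells
..O.....
..OOO...
OO..O...
.....OO.
........
Generation 2: 7 live cells
(generation 2 grid is the final answer)

Answer: ..O.....
..O.O...
.OO.O...
.....O..
........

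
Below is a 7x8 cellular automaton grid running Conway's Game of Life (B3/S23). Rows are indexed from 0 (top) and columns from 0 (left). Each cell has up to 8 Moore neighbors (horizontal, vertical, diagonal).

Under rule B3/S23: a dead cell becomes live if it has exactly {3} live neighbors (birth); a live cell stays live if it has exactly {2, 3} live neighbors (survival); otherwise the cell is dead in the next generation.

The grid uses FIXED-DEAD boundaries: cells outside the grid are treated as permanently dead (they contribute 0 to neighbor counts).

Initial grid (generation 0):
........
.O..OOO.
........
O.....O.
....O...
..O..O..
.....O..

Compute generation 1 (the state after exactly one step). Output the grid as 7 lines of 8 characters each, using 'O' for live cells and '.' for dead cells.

Simulating step by step:
Generation 0 (given above): 10 live cells
Generation 1: 6 live cells
(generation 1 grid is the final answer)

Answer: .....O..
.....O..
......O.
........
.....O..
....OO..
........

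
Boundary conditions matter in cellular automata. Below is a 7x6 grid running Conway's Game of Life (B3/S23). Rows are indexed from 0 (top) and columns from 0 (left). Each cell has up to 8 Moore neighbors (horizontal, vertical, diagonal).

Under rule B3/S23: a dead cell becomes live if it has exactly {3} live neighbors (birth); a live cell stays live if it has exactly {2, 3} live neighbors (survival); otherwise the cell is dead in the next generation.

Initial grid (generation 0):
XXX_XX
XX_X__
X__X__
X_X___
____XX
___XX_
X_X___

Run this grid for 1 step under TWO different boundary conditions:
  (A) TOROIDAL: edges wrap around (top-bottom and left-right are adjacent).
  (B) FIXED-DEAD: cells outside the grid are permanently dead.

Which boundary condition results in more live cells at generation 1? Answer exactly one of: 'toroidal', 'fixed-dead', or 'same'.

Answer: fixed-dead

Derivation:
Under TOROIDAL boundary, generation 1:
____X_
___X__
X__X_X
XX_XX_
____XX
___XX_
X_X___
Population = 15

Under FIXED-DEAD boundary, generation 1:
X_XXX_
___X__
X__X__
_X_XX_
____XX
___XXX
___X__
Population = 16

Comparison: toroidal=15, fixed-dead=16 -> fixed-dead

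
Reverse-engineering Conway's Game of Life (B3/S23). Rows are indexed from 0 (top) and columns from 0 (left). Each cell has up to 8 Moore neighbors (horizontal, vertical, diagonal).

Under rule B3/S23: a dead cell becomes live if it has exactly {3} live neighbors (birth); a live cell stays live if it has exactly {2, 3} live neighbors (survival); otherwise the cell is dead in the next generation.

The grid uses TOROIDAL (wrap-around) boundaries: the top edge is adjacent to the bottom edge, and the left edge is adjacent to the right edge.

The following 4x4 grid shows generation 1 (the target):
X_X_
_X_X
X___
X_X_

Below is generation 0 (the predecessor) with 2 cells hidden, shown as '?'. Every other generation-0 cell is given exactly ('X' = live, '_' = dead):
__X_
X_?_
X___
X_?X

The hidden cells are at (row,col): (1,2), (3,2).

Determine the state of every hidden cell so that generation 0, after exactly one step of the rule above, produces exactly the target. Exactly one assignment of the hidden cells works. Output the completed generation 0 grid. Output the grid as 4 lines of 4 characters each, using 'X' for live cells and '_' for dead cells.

Hidden generation-0 cells (in order): (1,2), (3,2).
A hidden cell only influences target cells in its own 3x3 neighborhood. Try each of the 2^2 = 4 assignments, step the completed generation 0 forward once under B3/S23, and compare with the target:
  (1,2)=_ (3,2)=_ -> step gives (0,1)='X' but target has '_' -> reject
  (1,2)=_ (3,2)=X -> step reproduces the target at every cell -> ACCEPT
  (1,2)=X (3,2)=_ -> step gives (1,1)='_' but target has 'X' -> reject
  (1,2)=X (3,2)=X -> step gives (1,1)='_' but target has 'X' -> reject
Unique solution: (1,2)=dead, (3,2)=live.
Check: live-neighbor counts of every cell in the completed generation 0:
3425
1313
3425
2424
Applying B3/S23 to generation 0 with these counts gives:
X_X_
_X_X
X___
X_X_
which matches the target exactly.

Answer: __X_
X___
X___
X_XX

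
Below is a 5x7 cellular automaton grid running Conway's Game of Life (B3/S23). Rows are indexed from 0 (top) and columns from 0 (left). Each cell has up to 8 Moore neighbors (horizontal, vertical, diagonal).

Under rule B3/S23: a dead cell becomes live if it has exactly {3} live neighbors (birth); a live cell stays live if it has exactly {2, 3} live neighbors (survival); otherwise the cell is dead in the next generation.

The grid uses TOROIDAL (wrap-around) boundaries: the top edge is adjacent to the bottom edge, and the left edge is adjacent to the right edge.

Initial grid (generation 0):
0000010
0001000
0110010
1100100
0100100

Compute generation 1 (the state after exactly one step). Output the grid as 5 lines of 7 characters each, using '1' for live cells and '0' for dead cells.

Answer: 0000100
0010100
1111100
1001110
1100110

Derivation:
Simulating step by step:
Generation 0 (given above): 10 live cells
Generation 1: 16 live cells
(generation 1 grid is the final answer)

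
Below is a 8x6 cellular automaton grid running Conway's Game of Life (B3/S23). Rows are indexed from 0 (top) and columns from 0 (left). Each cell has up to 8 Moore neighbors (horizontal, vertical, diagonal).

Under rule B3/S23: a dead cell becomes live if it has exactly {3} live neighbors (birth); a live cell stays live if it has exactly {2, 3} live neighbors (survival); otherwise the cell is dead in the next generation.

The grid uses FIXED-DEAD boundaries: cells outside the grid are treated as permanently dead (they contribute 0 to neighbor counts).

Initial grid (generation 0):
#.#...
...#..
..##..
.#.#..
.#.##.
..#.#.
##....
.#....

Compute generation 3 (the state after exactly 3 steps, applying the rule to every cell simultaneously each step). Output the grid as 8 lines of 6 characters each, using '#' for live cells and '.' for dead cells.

Answer: ...#..
..#.#.
.....#
......
#...#.
#.....
..##..
.###..

Derivation:
Simulating step by step:
Generation 0 (given above): 15 live cells
Generation 1: 15 live cells
......
.#.#..
...##.
.#....
.#..#.
#.#.#.
###...
##....
Generation 2: 18 live cells
......
..###.
...##.
..###.
####..
#.#...
..##..
#.#...
Generation 3: 12 live cells
(generation 3 grid is the final answer)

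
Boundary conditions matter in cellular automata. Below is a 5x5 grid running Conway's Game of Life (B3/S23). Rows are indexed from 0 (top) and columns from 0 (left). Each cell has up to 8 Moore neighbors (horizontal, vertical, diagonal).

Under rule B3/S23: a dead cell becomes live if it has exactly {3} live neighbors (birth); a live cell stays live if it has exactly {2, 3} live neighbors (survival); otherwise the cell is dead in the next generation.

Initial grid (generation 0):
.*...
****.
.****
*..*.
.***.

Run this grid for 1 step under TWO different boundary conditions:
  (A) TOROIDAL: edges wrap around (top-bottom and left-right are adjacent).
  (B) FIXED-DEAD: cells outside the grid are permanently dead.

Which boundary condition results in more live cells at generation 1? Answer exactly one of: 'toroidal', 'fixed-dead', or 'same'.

Answer: fixed-dead

Derivation:
Under TOROIDAL boundary, generation 1:
....*
.....
.....
*....
**.**
Population = 6

Under FIXED-DEAD boundary, generation 1:
**...
*...*
....*
*....
.***.
Population = 9

Comparison: toroidal=6, fixed-dead=9 -> fixed-dead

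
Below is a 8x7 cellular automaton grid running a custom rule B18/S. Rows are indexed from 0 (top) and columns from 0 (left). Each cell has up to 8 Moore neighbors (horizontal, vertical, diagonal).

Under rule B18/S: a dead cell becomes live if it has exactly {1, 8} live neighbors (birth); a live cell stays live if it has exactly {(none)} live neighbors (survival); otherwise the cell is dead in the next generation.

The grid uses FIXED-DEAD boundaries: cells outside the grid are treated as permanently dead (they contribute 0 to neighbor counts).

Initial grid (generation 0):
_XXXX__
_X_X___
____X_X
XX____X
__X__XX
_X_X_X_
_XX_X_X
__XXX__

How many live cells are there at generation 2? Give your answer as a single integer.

Simulating step by step:
Generation 0 (given above): 24 live cells
Generation 1: 4 live cells
_____X_
______X
_______
_______
_______
_______
_______
X_____X
Generation 2: 10 live cells
____X__
____X__
_____XX
_______
_______
_______
XX___XX
_X___X_
Population at generation 2: 10

Answer: 10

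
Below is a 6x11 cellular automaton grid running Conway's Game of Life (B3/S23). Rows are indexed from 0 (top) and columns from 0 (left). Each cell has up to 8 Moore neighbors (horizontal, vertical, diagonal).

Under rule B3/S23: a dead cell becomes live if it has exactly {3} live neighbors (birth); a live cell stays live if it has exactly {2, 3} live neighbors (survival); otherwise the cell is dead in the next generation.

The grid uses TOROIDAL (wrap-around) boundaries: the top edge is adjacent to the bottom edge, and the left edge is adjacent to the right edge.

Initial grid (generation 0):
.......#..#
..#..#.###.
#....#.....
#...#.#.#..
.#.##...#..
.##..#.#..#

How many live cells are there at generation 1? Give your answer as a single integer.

Answer: 33

Derivation:
Simulating step by step:
Generation 0 (given above): 22 live cells
Generation 1: 33 live cells
###....#..#
.......####
.#..##...##
##.##..#...
.#.##.#.##.
.####.####.
Population at generation 1: 33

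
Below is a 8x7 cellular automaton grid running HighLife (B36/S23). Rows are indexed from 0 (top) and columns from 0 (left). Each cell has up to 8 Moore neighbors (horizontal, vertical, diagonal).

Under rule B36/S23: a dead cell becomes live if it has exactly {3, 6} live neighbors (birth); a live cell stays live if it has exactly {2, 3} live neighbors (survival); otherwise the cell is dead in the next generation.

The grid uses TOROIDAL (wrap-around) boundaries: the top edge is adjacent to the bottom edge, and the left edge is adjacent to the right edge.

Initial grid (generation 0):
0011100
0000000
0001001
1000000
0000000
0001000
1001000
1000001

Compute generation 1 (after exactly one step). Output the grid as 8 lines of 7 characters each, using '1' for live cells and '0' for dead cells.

Answer: 0001000
0010100
0000000
0000000
0000000
0000000
1000001
1110101

Derivation:
Simulating step by step:
Generation 0 (given above): 11 live cells
Generation 1: 10 live cells
(generation 1 grid is the final answer)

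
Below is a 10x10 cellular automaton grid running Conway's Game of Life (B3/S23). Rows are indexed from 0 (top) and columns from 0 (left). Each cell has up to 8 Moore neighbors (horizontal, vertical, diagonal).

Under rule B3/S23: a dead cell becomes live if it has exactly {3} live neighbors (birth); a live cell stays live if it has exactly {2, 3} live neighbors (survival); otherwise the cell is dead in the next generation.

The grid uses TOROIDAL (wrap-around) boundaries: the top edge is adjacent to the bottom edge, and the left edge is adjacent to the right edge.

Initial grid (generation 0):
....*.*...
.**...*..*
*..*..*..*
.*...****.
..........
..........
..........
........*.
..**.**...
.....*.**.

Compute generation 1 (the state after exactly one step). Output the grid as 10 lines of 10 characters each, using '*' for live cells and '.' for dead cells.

Answer: ......*.*.
.***..**.*
.........*
*....*****
......**..
..........
..........
..........
....***.*.
...*...*..

Derivation:
Simulating step by step:
Generation 0 (given above): 23 live cells
Generation 1: 23 live cells
(generation 1 grid is the final answer)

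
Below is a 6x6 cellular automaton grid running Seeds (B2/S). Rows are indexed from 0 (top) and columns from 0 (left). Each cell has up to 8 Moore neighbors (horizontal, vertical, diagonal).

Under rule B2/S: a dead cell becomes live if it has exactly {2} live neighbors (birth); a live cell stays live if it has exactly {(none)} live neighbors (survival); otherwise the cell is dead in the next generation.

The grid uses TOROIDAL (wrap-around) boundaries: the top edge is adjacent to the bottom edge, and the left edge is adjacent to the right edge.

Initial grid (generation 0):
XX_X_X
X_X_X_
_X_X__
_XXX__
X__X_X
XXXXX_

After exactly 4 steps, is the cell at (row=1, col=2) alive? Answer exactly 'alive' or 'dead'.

Answer: alive

Derivation:
Simulating step by step:
Generation 0 (given above): 20 live cells
Generation 1: 2 live cells
______
______
_____X
_____X
______
______
Generation 2: 4 live cells
______
______
X___X_
X___X_
______
______
Generation 3: 6 live cells
______
_____X
_X_X__
_X_X__
_____X
______
Generation 4: 6 live cells
______
X_X_X_
______
______
X_X_X_
______

Cell (1,2) at generation 4: 1 -> alive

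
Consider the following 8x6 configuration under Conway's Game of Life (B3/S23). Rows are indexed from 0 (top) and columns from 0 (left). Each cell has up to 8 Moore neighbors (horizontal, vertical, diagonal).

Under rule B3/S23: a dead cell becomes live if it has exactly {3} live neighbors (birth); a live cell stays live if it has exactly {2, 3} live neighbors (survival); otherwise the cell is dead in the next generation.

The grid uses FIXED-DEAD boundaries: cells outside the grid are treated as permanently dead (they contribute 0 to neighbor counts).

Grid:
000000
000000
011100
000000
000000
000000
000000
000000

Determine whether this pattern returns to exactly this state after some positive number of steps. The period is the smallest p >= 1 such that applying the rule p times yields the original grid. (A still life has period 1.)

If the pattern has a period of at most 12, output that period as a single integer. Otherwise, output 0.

Answer: 2

Derivation:
Simulating and comparing each generation to the original:
Gen 0 (original, given above): 3 live cells
Gen 1: 3 live cells, differs from original
Gen 2: 3 live cells, MATCHES original -> period = 2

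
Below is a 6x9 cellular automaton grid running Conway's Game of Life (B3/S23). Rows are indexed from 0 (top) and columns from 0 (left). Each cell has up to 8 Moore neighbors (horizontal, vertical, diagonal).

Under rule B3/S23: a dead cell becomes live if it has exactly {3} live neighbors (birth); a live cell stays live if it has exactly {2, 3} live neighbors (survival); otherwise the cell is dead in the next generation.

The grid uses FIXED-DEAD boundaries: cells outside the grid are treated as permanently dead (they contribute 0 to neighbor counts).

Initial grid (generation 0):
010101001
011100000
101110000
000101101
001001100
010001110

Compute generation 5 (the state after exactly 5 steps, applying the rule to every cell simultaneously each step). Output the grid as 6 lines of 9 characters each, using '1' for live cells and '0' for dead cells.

Simulating step by step:
Generation 0 (given above): 22 live cells
Generation 1: 11 live cells
010110000
100000000
000001000
010000110
001000000
000001010
Generation 2: 4 live cells
000000000
000010000
000000100
000000100
000000010
000000000
Generation 3: 3 live cells
000000000
000000000
000001000
000000110
000000000
000000000
Generation 4: 2 live cells
000000000
000000000
000000100
000000100
000000000
000000000
Generation 5: 0 live cells
(generation 5 grid is the final answer)

Answer: 000000000
000000000
000000000
000000000
000000000
000000000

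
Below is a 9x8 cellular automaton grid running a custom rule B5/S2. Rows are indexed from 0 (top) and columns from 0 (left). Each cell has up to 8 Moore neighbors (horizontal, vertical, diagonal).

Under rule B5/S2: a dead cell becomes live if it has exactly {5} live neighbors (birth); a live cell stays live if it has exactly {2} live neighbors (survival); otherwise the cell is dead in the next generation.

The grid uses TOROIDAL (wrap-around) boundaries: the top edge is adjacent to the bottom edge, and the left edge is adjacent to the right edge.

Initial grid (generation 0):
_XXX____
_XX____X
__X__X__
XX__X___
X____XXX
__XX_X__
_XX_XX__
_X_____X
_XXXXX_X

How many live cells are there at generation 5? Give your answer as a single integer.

Answer: 0

Derivation:
Simulating step by step:
Generation 0 (given above): 30 live cells
Generation 1: 10 live cells
X_______
________
_X______
____X___
________
____X_X_
_____X__
X__XX___
X_______
Generation 2: 2 live cells
________
________
________
________
________
________
________
____X___
X_______
Generation 3: 0 live cells
________
________
________
________
________
________
________
________
________
Generation 4: 0 live cells
________
________
________
________
________
________
________
________
________
Generation 5: 0 live cells
________
________
________
________
________
________
________
________
________
Population at generation 5: 0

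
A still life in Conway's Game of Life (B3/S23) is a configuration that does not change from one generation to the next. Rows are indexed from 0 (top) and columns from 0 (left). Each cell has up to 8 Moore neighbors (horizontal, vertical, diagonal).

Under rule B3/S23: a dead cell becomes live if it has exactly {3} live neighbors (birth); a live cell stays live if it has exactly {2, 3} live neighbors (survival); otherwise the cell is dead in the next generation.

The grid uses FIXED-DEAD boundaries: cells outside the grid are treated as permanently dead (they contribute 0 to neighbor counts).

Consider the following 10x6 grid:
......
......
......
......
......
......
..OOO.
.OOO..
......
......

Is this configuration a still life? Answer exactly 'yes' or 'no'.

Compute generation 1 and compare to generation 0 (given above):
Generation 1:
......
......
......
......
......
...O..
.O..O.
.O..O.
..O...
......
Cell (5,3) differs: gen0=0 vs gen1=1 -> NOT a still life.

Answer: no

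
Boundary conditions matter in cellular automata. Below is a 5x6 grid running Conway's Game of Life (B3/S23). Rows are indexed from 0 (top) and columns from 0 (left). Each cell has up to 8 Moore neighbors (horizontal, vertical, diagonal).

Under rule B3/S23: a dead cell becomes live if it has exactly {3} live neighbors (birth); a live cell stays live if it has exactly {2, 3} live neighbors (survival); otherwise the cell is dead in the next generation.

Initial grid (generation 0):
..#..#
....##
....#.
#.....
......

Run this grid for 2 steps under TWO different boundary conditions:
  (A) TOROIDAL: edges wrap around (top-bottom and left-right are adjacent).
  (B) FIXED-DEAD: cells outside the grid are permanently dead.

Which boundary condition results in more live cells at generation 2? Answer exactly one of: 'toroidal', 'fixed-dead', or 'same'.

Answer: toroidal

Derivation:
Under TOROIDAL boundary, generation 2:
...#.#
...#..
...###
......
......
Population = 6

Under FIXED-DEAD boundary, generation 2:
...#.#
...#..
...#.#
......
......
Population = 5

Comparison: toroidal=6, fixed-dead=5 -> toroidal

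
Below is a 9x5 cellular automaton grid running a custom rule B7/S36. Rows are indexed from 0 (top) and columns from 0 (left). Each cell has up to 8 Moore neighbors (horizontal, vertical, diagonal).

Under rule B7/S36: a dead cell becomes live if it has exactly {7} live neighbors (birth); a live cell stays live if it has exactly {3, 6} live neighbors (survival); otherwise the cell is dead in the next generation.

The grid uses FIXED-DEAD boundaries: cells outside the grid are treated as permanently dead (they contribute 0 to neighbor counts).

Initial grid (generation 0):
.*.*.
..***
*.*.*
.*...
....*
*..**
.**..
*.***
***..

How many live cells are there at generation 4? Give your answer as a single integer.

Simulating step by step:
Generation 0 (given above): 22 live cells
Generation 1: 7 live cells
...*.
....*
..*..
.....
.....
...*.
.....
**...
..*..
Generation 2: 0 live cells
.....
.....
.....
.....
.....
.....
.....
.....
.....
Generation 3: 0 live cells
.....
.....
.....
.....
.....
.....
.....
.....
.....
Generation 4: 0 live cells
.....
.....
.....
.....
.....
.....
.....
.....
.....
Population at generation 4: 0

Answer: 0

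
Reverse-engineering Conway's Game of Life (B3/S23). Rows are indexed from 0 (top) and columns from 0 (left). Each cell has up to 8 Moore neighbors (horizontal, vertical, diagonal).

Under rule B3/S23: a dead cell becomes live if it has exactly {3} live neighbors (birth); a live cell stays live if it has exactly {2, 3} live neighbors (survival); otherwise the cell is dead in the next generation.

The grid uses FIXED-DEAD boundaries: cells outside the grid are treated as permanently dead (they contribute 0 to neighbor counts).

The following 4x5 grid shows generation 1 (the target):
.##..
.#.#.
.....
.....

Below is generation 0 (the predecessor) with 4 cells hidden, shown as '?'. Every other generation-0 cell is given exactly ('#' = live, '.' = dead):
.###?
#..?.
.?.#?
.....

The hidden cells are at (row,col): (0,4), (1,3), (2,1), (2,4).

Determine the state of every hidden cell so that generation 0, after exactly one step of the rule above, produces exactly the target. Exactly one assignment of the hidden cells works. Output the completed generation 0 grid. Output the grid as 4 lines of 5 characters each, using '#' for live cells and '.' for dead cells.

Hidden generation-0 cells (in order): (0,4), (1,3), (2,1), (2,4).
A hidden cell only influences target cells in its own 3x3 neighborhood. Try each of the 2^4 = 16 assignments, step the completed generation 0 forward once under B3/S23, and compare with the target:
  (0,4)=. (1,3)=. (2,1)=. (2,4)=. -> step reproduces the target at every cell -> ACCEPT
  (0,4)=. (1,3)=. (2,1)=. (2,4)=# -> step gives (1,3)='.' but target has '#' -> reject
  (0,4)=. (1,3)=. (2,1)=# (2,4)=. -> step gives (1,0)='#' but target has '.' -> reject
  (0,4)=. (1,3)=. (2,1)=# (2,4)=# -> step gives (1,0)='#' but target has '.' -> reject
  (0,4)=. (1,3)=# (2,1)=. (2,4)=. -> step gives (0,3)='#' but target has '.' -> reject
  (0,4)=. (1,3)=# (2,1)=. (2,4)=# -> step gives (0,3)='#' but target has '.' -> reject
  (0,4)=. (1,3)=# (2,1)=# (2,4)=. -> step gives (0,3)='#' but target has '.' -> reject
  (0,4)=. (1,3)=# (2,1)=# (2,4)=# -> step gives (0,3)='#' but target has '.' -> reject
  (0,4)=# (1,3)=. (2,1)=. (2,4)=. -> step gives (0,3)='#' but target has '.' -> reject
  (0,4)=# (1,3)=. (2,1)=. (2,4)=# -> step gives (0,3)='#' but target has '.' -> reject
  (0,4)=# (1,3)=. (2,1)=# (2,4)=. -> step gives (0,3)='#' but target has '.' -> reject
  (0,4)=# (1,3)=. (2,1)=# (2,4)=# -> step gives (0,3)='#' but target has '.' -> reject
  (0,4)=# (1,3)=# (2,1)=. (2,4)=. -> step gives (0,3)='#' but target has '.' -> reject
  (0,4)=# (1,3)=# (2,1)=. (2,4)=# -> step gives (0,3)='#' but target has '.' -> reject
  (0,4)=# (1,3)=# (2,1)=# (2,4)=. -> step gives (0,3)='#' but target has '.' -> reject
  (0,4)=# (1,3)=# (2,1)=# (2,4)=# -> step gives (0,3)='#' but target has '.' -> reject
Unique solution: (0,4)=dead, (1,3)=dead, (2,1)=dead, (2,4)=dead.
Check: live-neighbor counts of every cell in the completed generation 0:
22211
13432
11101
00111
Applying B3/S23 to generation 0 with these counts gives:
.##..
.#.#.
.....
.....
which matches the target exactly.

Answer: .###.
#....
...#.
.....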